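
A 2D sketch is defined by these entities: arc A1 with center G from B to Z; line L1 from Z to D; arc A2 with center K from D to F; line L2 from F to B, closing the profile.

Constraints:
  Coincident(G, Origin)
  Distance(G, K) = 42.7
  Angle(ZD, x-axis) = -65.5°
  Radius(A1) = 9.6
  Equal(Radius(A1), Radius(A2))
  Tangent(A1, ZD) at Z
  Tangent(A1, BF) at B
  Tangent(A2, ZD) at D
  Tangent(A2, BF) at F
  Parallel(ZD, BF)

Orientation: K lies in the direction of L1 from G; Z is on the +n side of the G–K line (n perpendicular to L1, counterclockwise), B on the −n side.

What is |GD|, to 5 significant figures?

43.766

The slot axis is L1's direction at -65.5°, so u = (cos -65.5°, sin -65.5°) = (0.41469, -0.90996) and n = (−sin -65.5°, cos -65.5°) = (0.90996, 0.41469). G is at the origin and K lies 42.7 along u from G, so K = 42.7·u = (17.707, -38.855). Tangency of A1 to both parallel lines with radius 9.6 puts Z and B at G ± 9.6·n: Z = (8.7356, 3.9811), B = (-8.7356, -3.9811). Equal radii place D and F the same way about K: D = K + 9.6·n = (26.443, -34.874), F = K − 9.6·n = (8.9718, -42.836). Then |GD| = |D − G| = 43.766.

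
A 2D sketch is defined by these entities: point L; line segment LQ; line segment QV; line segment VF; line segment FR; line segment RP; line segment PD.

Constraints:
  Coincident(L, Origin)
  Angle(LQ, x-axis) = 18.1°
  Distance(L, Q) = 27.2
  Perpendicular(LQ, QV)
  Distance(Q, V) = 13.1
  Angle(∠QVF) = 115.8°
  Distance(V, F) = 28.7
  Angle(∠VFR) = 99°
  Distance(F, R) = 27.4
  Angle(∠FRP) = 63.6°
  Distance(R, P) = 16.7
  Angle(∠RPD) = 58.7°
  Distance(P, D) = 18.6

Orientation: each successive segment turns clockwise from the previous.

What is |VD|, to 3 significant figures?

32.5

L is at the origin; LQ runs at 18.1° with length 27.2, so Q = (25.9, 8.45). The perpendicularity gives QV at right angles to LQ, so QV runs at -71.9°; with |QV| = 13.1, V = (29.9, -4.00). ∠QVF = 115.8° gives VF at -136° from the x-axis; with |VF| = 28.7, F = (9.24, -23.9). ∠VFR = 99.0° gives FR at 143° from the x-axis; with |FR| = 27.4, R = (-12.6, -7.37). ∠FRP = 63.6° gives RP at 26.5° from the x-axis; with |RP| = 16.7, P = (2.34, 0.0774). ∠RPD = 58.7° gives PD at -94.8° from the x-axis; with |PD| = 18.6, D = (0.779, -18.5). Then |VD| = |D − V| = 32.5.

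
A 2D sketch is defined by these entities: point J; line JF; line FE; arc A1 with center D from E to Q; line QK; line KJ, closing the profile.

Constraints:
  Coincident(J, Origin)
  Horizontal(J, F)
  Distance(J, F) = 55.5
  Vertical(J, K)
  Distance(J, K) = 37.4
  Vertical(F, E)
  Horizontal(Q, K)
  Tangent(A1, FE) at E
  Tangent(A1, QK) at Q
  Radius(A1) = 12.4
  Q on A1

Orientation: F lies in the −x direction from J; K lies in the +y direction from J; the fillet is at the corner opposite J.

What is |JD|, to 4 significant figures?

49.83

J and K share the same x with |JK| = 37.4 and K on the +y side, so K = (0.000, 37.40). The virtual corner opposite J is at (-55.50, 37.40). The tangent condition forces DE to be normal to FE and tangency of A1 to QK means the radius DQ is perpendicular to QK, with radius 12.4, so the center D sits 12.4 in from both sides at D = (-43.10, 25.00). Then |JD| = |D − J| = 49.83.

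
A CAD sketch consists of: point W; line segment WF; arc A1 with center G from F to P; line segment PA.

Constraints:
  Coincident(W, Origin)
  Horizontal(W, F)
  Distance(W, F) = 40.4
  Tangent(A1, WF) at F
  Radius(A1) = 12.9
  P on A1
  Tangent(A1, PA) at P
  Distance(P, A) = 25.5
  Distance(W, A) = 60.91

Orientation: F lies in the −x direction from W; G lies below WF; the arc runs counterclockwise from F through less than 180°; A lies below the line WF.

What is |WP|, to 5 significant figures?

55.310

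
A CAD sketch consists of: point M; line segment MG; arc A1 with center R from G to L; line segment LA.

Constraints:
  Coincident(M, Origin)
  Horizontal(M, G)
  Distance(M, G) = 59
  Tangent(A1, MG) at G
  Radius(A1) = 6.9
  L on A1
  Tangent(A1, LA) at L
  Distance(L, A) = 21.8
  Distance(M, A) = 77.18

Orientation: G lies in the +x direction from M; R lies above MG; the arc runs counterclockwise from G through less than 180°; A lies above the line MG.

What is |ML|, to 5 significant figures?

65.626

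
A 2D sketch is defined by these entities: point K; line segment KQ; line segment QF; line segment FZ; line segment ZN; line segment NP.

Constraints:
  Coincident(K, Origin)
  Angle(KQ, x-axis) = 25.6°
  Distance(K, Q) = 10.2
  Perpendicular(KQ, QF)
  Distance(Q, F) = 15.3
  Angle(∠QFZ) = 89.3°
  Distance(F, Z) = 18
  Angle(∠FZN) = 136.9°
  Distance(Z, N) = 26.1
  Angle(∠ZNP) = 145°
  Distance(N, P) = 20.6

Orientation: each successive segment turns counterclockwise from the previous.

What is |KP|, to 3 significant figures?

38.4

K is at the origin; KQ runs at 25.6° with length 10.2, so Q = (9.20, 4.41). KQ is perpendicular to QF, so QF runs at 116°; with |QF| = 15.3, F = (2.59, 18.2). ∠QFZ = 89.3° gives FZ at -154° from the x-axis; with |FZ| = 18.0, Z = (-13.5, 10.2). ∠FZN = 136.9° gives ZN at -111° from the x-axis; with |ZN| = 26.1, N = (-22.7, -14.2). ∠ZNP = 145.0° gives NP at -75.6° from the x-axis; with |NP| = 20.6, P = (-17.6, -34.2). Then |KP| = |P − K| = 38.4.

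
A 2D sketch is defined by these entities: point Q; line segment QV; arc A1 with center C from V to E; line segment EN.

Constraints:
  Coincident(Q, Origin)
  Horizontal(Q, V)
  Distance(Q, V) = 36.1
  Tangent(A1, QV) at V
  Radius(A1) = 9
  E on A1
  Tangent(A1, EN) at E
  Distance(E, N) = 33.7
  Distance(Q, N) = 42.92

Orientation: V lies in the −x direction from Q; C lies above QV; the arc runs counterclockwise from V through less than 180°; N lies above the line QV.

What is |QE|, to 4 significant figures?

28.21

Checks: |CE| = 9.000 ✓; ∠(CE, EN) = 90.00° ✓; |EN| = 33.70 ✓; |QN| = 42.92 ✓.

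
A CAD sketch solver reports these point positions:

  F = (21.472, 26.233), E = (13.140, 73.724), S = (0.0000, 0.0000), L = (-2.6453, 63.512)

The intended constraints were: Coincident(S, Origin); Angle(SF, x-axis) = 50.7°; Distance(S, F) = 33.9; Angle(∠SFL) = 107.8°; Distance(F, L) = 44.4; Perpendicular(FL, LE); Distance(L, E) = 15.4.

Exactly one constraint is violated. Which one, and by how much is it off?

Distance(L, E) = 15.4 — off by 3.40.

S = (0.00, 0.00) ✓; SF at 50.70° ✓; |SF| = 33.90 ✓; ∠SFL = 107.8° ✓; |FL| = 44.40 ✓; ∠(FL, LE) = 90.00° ✓; |LE| = 18.80 ✗.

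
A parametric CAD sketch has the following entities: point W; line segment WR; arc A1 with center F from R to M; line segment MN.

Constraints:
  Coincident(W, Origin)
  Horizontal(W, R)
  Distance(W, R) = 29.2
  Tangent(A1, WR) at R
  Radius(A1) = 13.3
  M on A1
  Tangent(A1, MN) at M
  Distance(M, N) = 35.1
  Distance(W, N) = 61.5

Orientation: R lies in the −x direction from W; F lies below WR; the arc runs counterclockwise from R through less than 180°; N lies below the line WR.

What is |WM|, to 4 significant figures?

45.14

Checks: |FM| = 13.30 ✓; ∠(FM, MN) = 90.00° ✓; |MN| = 35.10 ✓; |WN| = 61.50 ✓.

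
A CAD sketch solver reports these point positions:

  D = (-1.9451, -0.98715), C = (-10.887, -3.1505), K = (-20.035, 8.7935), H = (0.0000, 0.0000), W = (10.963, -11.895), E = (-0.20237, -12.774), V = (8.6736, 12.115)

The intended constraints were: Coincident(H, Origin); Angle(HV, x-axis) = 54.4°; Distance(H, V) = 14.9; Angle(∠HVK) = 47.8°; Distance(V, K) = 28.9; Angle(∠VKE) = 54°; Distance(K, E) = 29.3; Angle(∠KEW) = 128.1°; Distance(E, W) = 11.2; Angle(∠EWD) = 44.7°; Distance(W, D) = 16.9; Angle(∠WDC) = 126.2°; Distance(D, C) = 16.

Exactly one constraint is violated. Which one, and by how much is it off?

Distance(D, C) = 16 — off by 6.80.

H = (0.00, 0.00) ✓; HV at 54.40° ✓; |HV| = 14.90 ✓; ∠HVK = 47.80° ✓; |VK| = 28.90 ✓; ∠VKE = 54.00° ✓; |KE| = 29.30 ✓; ∠KEW = 128.1° ✓; |EW| = 11.20 ✓; ∠EWD = 44.70° ✓; |WD| = 16.90 ✓; ∠WDC = 126.2° ✓; |DC| = 9.200 ✗.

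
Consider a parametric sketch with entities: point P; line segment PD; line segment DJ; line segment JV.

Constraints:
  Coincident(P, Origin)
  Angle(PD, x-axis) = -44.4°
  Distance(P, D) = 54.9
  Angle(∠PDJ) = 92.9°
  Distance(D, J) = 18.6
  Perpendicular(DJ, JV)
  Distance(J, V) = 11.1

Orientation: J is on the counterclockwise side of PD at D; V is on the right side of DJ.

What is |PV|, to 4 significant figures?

69.31

P is at the origin; PD runs at -44.4° with length 54.9, so D = 54.9·(cos -44.4°, sin -44.4°) = (39.22, -38.41). ∠PDJ = 92.9°, so DJ runs at -44.4° + (180° − 92.9°) = 42.70° from the x-axis; with |DJ| = 18.6, J = D + 18.6·(cos 42.70°, sin 42.70°) = (52.89, -25.80). DJ ⟂ JV; with |JV| = 11.1 on the right of DJ, V = J + 11.1·(0.6782, -0.7349) = (60.42, -33.96). Then |PV| = |V − P| = 69.31.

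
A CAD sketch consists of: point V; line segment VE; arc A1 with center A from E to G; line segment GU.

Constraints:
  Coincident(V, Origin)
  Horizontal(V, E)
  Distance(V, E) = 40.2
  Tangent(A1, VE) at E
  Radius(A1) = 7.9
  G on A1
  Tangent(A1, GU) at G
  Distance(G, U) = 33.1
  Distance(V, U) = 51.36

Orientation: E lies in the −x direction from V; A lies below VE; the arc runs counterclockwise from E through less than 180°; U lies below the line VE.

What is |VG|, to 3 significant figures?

48.6

Checks: |AG| = 7.900 ✓; ∠(AG, GU) = 90.00° ✓; |GU| = 33.10 ✓; |VU| = 51.36 ✓.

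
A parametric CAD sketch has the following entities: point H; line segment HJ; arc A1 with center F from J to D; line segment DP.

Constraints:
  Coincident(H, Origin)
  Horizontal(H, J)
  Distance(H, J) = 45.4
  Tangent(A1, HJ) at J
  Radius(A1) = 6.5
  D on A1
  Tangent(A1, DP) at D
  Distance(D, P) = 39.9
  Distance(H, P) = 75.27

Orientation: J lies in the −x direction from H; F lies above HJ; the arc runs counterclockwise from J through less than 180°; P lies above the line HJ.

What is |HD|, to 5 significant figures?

41.144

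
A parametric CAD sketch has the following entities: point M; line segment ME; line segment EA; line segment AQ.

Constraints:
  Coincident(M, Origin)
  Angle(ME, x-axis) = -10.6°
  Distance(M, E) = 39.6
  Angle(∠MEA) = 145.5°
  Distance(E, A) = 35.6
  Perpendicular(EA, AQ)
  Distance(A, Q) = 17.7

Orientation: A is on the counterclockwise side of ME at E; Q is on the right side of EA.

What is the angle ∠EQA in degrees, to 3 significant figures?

63.6°

M is at the origin; ME runs at -10.6° with length 39.6, so E = 39.6·(cos -10.6°, sin -10.6°) = (38.9, -7.28). ∠MEA = 145.5°, so EA runs at -10.6° + (180° − 145.5°) = 23.9° from the x-axis; with |EA| = 35.6, A = E + 35.6·(cos 23.9°, sin 23.9°) = (71.5, 7.14). EA is perpendicular to AQ; with |AQ| = 17.7 on the right of EA, Q = A + 17.7·(0.405, -0.914) = (78.6, -9.04). Then cos ∠EQA = QE·QA / (|QE||QA|), giving 63.6°.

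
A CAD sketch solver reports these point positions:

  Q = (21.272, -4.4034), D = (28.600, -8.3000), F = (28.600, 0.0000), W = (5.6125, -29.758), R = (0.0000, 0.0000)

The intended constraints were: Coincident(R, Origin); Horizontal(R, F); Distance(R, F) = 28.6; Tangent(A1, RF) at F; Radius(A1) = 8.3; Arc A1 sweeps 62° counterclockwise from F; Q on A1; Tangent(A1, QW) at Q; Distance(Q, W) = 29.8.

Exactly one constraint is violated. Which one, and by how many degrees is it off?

Tangent(A1, QW) at Q — off by 3.70°.

R = (0.00, 0.00) ✓; R.y = 0.00, F.y = 0.00 ✓; |RF| = 28.60 ✓; ∠(DF, FR) = 90.00° ✓; |DF| = 8.300 ✓; bearing(D→Q) − bearing(D→F) = 62.00° ✓; |DQ| = 8.300 ✓; ∠(DQ, QW) = 93.70° ✗; |QW| = 29.80 ✓.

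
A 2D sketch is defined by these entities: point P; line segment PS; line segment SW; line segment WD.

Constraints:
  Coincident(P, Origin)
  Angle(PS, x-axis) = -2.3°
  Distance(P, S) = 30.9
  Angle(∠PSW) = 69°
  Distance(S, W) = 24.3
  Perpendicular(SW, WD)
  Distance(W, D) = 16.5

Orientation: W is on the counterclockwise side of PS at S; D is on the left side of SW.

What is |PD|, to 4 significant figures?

18.09

∠PSW = 69.0°, so SW runs at -2.3° + (180° − 69.0°) = 108.7° from the x-axis; with |SW| = 24.3, W = S + 24.3·(cos 108.7°, sin 108.7°) = (23.08, 21.78). SW ⟂ WD; with |WD| = 16.5 on the left of SW, D = W + 16.5·(-0.9472, -0.3206) = (7.455, 16.49). Then |PD| = |D − P| = 18.09.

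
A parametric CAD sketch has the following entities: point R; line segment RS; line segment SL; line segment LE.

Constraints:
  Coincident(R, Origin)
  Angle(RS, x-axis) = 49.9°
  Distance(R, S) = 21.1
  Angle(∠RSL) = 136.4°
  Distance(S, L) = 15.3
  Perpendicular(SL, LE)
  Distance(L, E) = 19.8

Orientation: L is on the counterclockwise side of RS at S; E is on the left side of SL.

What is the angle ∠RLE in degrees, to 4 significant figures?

64.55°

R is at the origin; RS runs at 49.9° with length 21.1, so S = 21.1·(cos 49.9°, sin 49.9°) = (13.59, 16.14). ∠RSL = 136.4°, so SL runs at 49.9° + (180° − 136.4°) = 93.50° from the x-axis; with |SL| = 15.3, L = S + 15.3·(cos 93.50°, sin 93.50°) = (12.66, 31.41). SL is perpendicular to LE; with |LE| = 19.8 on the left of SL, E = L + 19.8·(-0.9981, -0.06105) = (-7.106, 30.20). Then cos ∠RLE = LR·LE / (|LR||LE|), giving 64.55°.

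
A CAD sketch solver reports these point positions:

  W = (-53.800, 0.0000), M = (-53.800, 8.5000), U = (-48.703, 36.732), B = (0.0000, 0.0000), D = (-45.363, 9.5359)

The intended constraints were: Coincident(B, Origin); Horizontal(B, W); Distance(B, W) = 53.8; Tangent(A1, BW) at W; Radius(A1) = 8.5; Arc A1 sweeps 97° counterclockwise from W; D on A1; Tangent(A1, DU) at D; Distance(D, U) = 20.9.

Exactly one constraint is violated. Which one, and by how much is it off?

Distance(D, U) = 20.9 — off by 6.50.

B = (0.00, 0.00) ✓; B.y = 0.00, W.y = 0.00 ✓; |BW| = 53.80 ✓; ∠(MW, WB) = 90.00° ✓; |MW| = 8.500 ✓; bearing(M→D) − bearing(M→W) = 97.00° ✓; |MD| = 8.500 ✓; ∠(MD, DU) = 90.00° ✓; |DU| = 27.40 ✗.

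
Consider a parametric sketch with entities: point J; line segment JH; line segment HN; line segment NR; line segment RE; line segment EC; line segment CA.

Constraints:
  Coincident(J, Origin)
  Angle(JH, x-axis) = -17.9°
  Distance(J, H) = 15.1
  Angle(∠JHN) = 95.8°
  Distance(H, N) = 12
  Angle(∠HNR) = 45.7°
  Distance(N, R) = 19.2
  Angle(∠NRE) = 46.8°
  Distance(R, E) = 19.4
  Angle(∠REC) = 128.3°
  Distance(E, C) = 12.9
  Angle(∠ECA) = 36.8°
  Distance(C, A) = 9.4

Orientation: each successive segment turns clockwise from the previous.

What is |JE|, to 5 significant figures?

20.676

J is at the origin; JH runs at -17.9° with length 15.1, so H = (14.369, -4.6411). ∠JHN = 95.8° gives HN at -102.10° from the x-axis; with |HN| = 12.0, N = (11.854, -16.374). ∠HNR = 45.7° gives NR at 123.60° from the x-axis; with |NR| = 19.2, R = (1.2285, -0.38240). ∠NRE = 46.8° gives RE at -9.6000° from the x-axis; with |RE| = 19.4, E = (20.357, -3.6177). Then |JE| = |E − J| = 20.676.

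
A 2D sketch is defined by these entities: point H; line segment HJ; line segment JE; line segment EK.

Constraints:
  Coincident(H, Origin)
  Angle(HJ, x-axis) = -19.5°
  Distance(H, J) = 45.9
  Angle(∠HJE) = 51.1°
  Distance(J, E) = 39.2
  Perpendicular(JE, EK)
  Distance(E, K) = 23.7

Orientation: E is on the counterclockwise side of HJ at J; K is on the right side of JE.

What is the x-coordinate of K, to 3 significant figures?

52.6

H is at the origin; HJ runs at -19.5° with length 45.9, so J = 45.9·(cos -19.5°, sin -19.5°) = (43.3, -15.3). ∠HJE = 51.1°, so JE runs at -19.5° + (180° − 51.1°) = 109° from the x-axis; with |JE| = 39.2, E = J + 39.2·(cos 109°, sin 109°) = (30.2, 21.7). JE is perpendicular to EK; with |EK| = 23.7 on the right of JE, K = E + 23.7·(0.943, 0.332) = (52.6, 29.5). So K.x = 52.6.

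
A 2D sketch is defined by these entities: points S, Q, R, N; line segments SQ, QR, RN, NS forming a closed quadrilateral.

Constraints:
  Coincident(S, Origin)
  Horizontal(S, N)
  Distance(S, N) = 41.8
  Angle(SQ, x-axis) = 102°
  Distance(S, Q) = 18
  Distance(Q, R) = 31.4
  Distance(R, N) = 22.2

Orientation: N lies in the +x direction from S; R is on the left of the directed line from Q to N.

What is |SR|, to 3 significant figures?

32.5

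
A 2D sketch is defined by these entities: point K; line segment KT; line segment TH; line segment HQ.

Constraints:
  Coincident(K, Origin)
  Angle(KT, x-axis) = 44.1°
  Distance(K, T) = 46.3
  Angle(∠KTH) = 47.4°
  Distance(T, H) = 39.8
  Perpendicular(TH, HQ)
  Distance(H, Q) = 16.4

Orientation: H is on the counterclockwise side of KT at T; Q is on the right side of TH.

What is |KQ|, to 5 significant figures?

51.185

K is at the origin; KT runs at 44.1° with length 46.3, so T = 46.3·(cos 44.1°, sin 44.1°) = (33.249, 32.221). ∠KTH = 47.4°, so TH runs at 44.1° + (180° − 47.4°) = 176.70° from the x-axis; with |TH| = 39.8, H = T + 39.8·(cos 176.70°, sin 176.70°) = (-6.4848, 34.512). TH is perpendicular to HQ; with |HQ| = 16.4 on the right of TH, Q = H + 16.4·(0.057564, 0.99834) = (-5.5407, 50.885). Then |KQ| = |Q − K| = 51.185.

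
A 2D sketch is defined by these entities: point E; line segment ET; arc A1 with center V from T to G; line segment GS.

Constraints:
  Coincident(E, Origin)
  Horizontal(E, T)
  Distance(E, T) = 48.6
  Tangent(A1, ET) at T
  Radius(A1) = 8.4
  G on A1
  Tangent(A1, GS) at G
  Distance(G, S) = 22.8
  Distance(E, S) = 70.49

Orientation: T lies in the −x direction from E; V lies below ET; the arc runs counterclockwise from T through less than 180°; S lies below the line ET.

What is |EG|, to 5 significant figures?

56.476

Checks: |VG| = 8.400 ✓; ∠(VG, GS) = 90.00° ✓; |GS| = 22.80 ✓; |ES| = 70.49 ✓.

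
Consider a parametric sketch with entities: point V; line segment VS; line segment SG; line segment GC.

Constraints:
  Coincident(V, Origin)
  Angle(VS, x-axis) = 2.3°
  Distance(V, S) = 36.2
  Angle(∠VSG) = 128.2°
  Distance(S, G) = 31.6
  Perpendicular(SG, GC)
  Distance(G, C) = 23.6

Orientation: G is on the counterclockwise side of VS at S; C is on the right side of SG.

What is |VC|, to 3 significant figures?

75.0

V is at the origin; VS runs at 2.3° with length 36.2, so S = 36.2·(cos 2.3°, sin 2.3°) = (36.2, 1.45). ∠VSG = 128.2°, so SG runs at 2.3° + (180° − 128.2°) = 54.1° from the x-axis; with |SG| = 31.6, G = S + 31.6·(cos 54.1°, sin 54.1°) = (54.7, 27.1). SG ⟂ GC; with |GC| = 23.6 on the right of SG, C = G + 23.6·(0.810, -0.586) = (73.8, 13.2). Then |VC| = |C − V| = 75.0.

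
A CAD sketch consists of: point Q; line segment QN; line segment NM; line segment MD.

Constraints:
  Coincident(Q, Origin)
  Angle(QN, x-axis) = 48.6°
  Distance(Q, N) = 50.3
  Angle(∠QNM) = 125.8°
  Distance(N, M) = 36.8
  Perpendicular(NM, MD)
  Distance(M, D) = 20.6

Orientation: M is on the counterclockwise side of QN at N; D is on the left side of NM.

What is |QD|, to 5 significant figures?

69.235

Q is at the origin; QN runs at 48.6° with length 50.3, so N = 50.3·(cos 48.6°, sin 48.6°) = (33.264, 37.731). ∠QNM = 125.8°, so NM runs at 48.6° + (180° − 125.8°) = 102.80° from the x-axis; with |NM| = 36.8, M = N + 36.8·(cos 102.80°, sin 102.80°) = (25.111, 73.616). NM ⟂ MD; with |MD| = 20.6 on the left of NM, D = M + 20.6·(-0.97515, -0.22155) = (5.0229, 69.052). Then |QD| = |D − Q| = 69.235.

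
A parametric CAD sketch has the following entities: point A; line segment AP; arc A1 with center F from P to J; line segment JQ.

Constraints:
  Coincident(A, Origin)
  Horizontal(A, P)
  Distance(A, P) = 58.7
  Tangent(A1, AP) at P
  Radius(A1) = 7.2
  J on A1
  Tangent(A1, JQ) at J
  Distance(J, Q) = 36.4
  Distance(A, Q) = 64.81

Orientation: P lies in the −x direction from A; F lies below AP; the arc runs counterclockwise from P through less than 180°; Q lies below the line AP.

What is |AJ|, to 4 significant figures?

65.95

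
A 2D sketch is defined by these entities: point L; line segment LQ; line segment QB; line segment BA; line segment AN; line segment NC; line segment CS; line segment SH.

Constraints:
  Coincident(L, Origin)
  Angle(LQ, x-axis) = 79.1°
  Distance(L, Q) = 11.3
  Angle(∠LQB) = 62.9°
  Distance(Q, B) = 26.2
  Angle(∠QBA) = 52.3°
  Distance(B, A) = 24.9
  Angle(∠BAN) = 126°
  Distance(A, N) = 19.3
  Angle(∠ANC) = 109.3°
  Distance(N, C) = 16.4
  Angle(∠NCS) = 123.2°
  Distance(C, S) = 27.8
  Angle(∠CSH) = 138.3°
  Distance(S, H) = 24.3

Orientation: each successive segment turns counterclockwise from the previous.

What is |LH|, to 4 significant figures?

39.45

∠NCS = 123.2° gives CS at 145.4° from the x-axis; with |CS| = 27.8, S = (-7.021, 27.23). ∠CSH = 138.3° gives SH at -172.9° from the x-axis; with |SH| = 24.3, H = (-31.13, 24.23). Then |LH| = |H − L| = 39.45.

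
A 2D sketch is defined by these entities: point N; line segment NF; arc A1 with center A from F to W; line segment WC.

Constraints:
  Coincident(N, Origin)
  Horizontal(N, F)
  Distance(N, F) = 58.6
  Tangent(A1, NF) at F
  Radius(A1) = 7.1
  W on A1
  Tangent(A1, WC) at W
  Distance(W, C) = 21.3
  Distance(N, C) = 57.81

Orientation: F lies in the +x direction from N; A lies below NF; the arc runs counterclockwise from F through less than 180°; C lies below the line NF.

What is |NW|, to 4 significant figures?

51.95

Checks: N = (0.00, 0.00) ✓; |AW| = 7.100 ✓; ∠(AW, WC) = 90.00° ✓; |WC| = 21.30 ✓; |NC| = 57.81 ✓.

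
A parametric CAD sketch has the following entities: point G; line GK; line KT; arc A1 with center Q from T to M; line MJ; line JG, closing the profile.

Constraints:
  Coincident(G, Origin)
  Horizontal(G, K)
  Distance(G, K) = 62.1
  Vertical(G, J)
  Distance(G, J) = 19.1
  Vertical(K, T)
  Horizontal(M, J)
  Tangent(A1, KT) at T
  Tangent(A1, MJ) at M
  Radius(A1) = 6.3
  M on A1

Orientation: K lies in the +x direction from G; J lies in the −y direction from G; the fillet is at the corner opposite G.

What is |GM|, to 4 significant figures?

58.98

The virtual corner opposite G is at (62.10, -19.10). Since A1 is tangent to KT there, QT ⟂ KT and since A1 is tangent to MJ there, QM ⟂ MJ, with radius 6.3, so the center Q sits 6.3 in from both sides at Q = (55.80, -12.80). That places the tangent points at T = (62.10, -12.80) on KT and M = (55.80, -19.10) on MJ. Then |GM| = |M − G| = 58.98.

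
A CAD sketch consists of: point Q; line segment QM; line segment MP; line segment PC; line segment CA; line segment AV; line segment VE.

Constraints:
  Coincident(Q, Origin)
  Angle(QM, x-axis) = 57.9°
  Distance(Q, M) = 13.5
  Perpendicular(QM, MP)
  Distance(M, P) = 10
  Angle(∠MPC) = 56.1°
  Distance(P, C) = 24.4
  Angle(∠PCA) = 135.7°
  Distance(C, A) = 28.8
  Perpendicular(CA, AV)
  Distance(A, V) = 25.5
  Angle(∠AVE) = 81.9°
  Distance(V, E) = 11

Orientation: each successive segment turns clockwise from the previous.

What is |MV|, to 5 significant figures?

37.034

Q is at the origin; QM runs at 57.9° with length 13.5, so M = (7.1739, 11.436). QM ⟂ MP, so MP runs at -32.100°; with |MP| = 10.0, P = (15.645, 6.1222). ∠MPC = 56.1° gives PC at -156.00° from the x-axis; with |PC| = 24.4, C = (-6.6454, -3.8022). ∠PCA = 135.7° gives CA at 159.70° from the x-axis; with |CA| = 28.8, A = (-33.657, 6.1895). The perpendicularity gives AV at right angles to CA, so AV runs at 69.700°; with |AV| = 25.5, V = (-24.810, 30.106). Then |MV| = |V − M| = 37.034.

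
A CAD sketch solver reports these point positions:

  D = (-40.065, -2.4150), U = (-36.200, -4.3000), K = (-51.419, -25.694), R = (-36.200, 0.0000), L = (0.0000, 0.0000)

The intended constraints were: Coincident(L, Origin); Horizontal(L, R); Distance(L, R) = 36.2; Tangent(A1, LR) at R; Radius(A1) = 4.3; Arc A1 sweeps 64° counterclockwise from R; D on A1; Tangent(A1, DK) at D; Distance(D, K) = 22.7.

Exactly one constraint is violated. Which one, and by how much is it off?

Distance(D, K) = 22.7 — off by 3.20.

L = (0.00, 0.00) ✓; L.y = 0.00, R.y = 0.00 ✓; |LR| = 36.20 ✓; ∠(UR, RL) = 90.00° ✓; |UR| = 4.300 ✓; bearing(U→D) − bearing(U→R) = 64.00° ✓; |UD| = 4.300 ✓; ∠(UD, DK) = 90.00° ✓; |DK| = 25.90 ✗.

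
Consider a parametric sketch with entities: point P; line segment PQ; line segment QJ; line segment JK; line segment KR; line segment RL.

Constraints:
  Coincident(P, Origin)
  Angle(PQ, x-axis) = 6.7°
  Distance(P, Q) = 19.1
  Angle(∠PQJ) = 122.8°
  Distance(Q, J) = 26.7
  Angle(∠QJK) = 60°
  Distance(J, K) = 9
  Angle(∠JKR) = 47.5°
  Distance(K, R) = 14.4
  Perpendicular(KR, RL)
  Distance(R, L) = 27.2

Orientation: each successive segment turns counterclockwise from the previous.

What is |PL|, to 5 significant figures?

61.996

∠JKR = 47.5° gives KR at -43.600° from the x-axis; with |KR| = 14.4, R = (32.165, 15.663). KR is perpendicular to RL, so RL runs at 46.400°; with |RL| = 27.2, L = (50.923, 35.361). Then |PL| = |L − P| = 61.996.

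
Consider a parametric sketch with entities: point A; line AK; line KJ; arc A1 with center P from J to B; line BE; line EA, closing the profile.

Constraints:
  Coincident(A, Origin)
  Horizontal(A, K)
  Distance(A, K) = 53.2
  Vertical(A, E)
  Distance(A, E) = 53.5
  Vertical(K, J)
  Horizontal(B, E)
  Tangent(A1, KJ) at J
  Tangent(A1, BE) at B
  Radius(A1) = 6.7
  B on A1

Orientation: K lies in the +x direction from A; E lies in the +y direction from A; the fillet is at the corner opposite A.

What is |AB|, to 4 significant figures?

70.88

A is at the origin; AK is horizontal with |AK| = 53.2 and K on the +x side, so K = (53.20, 0.000). A and E share the same x with |AE| = 53.5 and E on the +y side, so E = (0.000, 53.50). The virtual corner opposite A is at (53.20, 53.50). Tangency of A1 to KJ means the radius PJ is perpendicular to KJ and A1 meets BE tangentially, so PB is at right angles to BE, with radius 6.7, so the center P sits 6.7 in from both sides at P = (46.50, 46.80). That places the tangent points at J = (53.20, 46.80) on KJ and B = (46.50, 53.50) on BE. Then |AB| = |B − A| = 70.88.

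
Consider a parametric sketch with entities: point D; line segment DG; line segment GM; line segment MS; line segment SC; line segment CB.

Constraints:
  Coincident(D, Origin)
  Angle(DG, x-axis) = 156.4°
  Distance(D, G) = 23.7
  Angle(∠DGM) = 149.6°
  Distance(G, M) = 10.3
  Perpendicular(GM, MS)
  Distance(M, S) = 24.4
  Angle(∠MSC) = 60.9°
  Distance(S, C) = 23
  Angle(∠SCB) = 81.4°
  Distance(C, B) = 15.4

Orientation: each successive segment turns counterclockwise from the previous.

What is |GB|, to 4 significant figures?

1.097

D is at the origin; DG runs at 156.4° with length 23.7, so G = (-21.72, 9.488). ∠DGM = 149.6° gives GM at -173.2° from the x-axis; with |GM| = 10.3, M = (-31.95, 8.269). The perpendicularity gives MS at right angles to GM, so MS runs at -83.20°; with |MS| = 24.4, S = (-29.06, -15.96). ∠MSC = 60.9° gives SC at 35.90° from the x-axis; with |SC| = 23.0, C = (-10.43, -2.473). ∠SCB = 81.4° gives CB at 134.5° from the x-axis; with |CB| = 15.4, B = (-21.22, 8.511). Then |GB| = |B − G| = 1.097.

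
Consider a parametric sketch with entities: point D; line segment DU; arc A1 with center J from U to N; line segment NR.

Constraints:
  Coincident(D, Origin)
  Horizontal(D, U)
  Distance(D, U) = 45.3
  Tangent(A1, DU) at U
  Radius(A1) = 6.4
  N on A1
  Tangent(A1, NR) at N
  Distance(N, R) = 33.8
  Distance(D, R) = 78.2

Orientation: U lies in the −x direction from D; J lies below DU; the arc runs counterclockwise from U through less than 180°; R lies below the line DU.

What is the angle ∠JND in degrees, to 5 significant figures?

47.741°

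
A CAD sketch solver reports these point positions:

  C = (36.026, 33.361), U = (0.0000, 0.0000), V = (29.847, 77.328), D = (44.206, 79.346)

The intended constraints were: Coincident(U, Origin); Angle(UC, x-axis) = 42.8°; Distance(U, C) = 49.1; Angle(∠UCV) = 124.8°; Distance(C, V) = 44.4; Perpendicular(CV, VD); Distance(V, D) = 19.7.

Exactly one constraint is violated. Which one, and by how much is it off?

Distance(V, D) = 19.7 — off by 5.20.

U = (0.00, 0.00) ✓; UC at 42.80° ✓; |UC| = 49.10 ✓; ∠UCV = 124.8° ✓; |CV| = 44.40 ✓; ∠(CV, VD) = 90.00° ✓; |VD| = 14.50 ✗.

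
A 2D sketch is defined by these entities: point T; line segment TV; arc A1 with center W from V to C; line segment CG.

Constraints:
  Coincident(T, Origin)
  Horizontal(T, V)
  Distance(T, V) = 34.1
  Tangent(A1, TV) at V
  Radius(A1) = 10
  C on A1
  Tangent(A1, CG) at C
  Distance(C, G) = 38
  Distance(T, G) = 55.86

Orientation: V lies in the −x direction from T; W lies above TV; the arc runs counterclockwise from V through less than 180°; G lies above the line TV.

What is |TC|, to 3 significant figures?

26.5

Checks: T = (0.00, 0.00) ✓; |WC| = 10.00 ✓; ∠(WC, CG) = 90.00° ✓; |CG| = 38.00 ✓; |TG| = 55.86 ✓.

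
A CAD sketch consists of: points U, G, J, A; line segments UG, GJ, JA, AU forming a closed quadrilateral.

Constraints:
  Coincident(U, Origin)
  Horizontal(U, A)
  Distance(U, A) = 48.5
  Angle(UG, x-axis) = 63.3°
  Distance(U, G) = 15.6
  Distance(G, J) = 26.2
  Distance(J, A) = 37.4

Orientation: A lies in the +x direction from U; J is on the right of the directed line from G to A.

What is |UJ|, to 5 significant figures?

17.367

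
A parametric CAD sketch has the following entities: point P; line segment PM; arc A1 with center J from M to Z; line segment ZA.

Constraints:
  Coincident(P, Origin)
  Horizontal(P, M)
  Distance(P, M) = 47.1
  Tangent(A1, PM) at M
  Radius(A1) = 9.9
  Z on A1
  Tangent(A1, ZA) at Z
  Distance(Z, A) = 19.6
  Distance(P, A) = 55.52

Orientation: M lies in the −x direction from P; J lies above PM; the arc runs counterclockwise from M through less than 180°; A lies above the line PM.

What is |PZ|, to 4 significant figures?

40.36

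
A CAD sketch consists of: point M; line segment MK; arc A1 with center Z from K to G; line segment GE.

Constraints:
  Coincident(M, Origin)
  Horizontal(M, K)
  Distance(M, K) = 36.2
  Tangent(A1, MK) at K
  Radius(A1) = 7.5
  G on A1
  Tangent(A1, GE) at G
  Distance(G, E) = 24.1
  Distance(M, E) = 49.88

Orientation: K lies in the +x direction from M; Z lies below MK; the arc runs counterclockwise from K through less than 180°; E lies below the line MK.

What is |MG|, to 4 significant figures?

30.89

Checks: |ZG| = 7.500 ✓; ∠(ZG, GE) = 90.00° ✓; |GE| = 24.10 ✓; |ME| = 49.88 ✓.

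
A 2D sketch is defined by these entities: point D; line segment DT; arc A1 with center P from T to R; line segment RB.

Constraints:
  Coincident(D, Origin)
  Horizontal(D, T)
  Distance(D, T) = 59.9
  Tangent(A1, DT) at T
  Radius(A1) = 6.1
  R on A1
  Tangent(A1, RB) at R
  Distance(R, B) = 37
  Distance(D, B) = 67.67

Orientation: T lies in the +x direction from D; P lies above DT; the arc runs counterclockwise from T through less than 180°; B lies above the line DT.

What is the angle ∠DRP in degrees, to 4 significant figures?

13.73°

Checks: |PT| = 6.100 ✓; |PR| = 6.100 ✓; ∠(PR, RB) = 90.00° ✓; |RB| = 37.00 ✓; |DB| = 67.67 ✓.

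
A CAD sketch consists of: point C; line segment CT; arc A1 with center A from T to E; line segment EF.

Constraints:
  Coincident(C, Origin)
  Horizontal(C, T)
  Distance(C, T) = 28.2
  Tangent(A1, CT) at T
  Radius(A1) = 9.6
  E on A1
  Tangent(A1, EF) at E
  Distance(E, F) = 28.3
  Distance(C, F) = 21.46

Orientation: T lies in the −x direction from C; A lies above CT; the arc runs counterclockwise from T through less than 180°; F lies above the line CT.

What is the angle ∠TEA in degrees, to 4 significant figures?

68.95°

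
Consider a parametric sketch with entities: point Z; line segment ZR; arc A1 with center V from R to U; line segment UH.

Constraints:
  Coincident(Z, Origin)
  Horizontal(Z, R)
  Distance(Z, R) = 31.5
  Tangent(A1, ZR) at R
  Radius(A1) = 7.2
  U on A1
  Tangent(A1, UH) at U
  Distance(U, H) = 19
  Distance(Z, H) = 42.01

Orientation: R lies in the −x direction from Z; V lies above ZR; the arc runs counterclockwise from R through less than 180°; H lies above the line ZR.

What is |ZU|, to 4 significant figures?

26.68

Checks: Z.y = 0.00, R.y = 0.00 ✓; |VU| = 7.200 ✓; ∠(VU, UH) = 90.00° ✓; |UH| = 19.00 ✓; |ZH| = 42.01 ✓.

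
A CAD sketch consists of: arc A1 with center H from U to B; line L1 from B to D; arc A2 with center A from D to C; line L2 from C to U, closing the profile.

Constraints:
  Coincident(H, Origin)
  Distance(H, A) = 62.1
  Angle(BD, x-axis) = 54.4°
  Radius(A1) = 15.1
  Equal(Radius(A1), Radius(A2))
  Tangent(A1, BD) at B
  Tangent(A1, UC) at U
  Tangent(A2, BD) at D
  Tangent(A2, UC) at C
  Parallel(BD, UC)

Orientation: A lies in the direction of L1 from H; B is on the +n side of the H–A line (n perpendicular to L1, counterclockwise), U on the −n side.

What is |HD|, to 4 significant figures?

63.91

The slot axis is L1's direction at 54.4°, so u = (cos 54.4°, sin 54.4°) = (0.5821, 0.8131) and n = (−sin 54.4°, cos 54.4°) = (-0.8131, 0.5821). H is at the origin and A lies 62.1 along u from H, so A = 62.1·u = (36.15, 50.49). Tangency of A1 to both parallel lines with radius 15.1 puts B and U at H ± 15.1·n: B = (-12.28, 8.790), U = (12.28, -8.790). Equal radii place D and C the same way about A: D = A + 15.1·n = (23.87, 59.28), C = A − 15.1·n = (48.43, 41.70). Then |HD| = |D − H| = 63.91.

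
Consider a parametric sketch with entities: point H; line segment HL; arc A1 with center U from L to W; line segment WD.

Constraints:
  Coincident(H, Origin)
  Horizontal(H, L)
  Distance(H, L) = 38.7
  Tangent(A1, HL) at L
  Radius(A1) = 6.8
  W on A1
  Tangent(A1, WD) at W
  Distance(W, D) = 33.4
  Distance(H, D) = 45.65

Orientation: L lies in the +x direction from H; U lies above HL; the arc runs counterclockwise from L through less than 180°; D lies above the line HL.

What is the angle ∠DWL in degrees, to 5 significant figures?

117.55°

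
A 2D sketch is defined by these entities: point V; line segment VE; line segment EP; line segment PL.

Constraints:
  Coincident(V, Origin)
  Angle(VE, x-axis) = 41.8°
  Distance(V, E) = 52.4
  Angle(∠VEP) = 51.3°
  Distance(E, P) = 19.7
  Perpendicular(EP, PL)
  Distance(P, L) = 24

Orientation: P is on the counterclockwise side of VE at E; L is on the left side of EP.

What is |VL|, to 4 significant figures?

21.36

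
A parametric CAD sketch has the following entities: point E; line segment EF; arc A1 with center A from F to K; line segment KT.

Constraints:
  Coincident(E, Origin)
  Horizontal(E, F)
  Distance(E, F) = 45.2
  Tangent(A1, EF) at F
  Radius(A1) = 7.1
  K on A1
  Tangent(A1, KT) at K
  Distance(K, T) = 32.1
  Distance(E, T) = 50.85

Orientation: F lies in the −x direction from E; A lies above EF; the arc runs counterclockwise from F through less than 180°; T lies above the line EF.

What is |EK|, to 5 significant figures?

38.656

Checks: ∠(AF, FE) = 90.00° ✓; |AK| = 7.100 ✓; ∠(AK, KT) = 90.00° ✓; |KT| = 32.10 ✓; |ET| = 50.85 ✓.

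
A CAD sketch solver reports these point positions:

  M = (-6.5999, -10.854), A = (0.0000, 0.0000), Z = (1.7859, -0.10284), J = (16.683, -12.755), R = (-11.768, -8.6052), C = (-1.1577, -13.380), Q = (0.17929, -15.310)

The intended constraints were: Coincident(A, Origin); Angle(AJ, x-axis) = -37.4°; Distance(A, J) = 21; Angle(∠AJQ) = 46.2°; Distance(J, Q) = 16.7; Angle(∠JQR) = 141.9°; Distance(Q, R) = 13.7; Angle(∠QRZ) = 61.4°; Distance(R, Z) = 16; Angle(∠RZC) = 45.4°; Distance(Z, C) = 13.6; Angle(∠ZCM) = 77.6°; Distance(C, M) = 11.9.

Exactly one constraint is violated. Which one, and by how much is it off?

Distance(C, M) = 11.9 — off by 5.90.

A = (0.00, 0.00) ✓; AJ at -37.40° ✓; |AJ| = 21.00 ✓; ∠AJQ = 46.20° ✓; |JQ| = 16.70 ✓; ∠JQR = 141.9° ✓; |QR| = 13.70 ✓; ∠QRZ = 61.40° ✓; |RZ| = 16.00 ✓; ∠RZC = 45.40° ✓; |ZC| = 13.60 ✓; ∠ZCM = 77.60° ✓; |CM| = 6.000 ✗.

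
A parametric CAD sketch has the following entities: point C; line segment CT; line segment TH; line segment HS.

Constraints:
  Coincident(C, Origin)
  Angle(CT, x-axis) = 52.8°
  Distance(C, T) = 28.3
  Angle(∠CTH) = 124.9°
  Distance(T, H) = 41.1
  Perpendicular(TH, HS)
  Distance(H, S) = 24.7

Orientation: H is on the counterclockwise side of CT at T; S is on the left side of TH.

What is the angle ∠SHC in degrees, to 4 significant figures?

67.95°

C is at the origin; CT runs at 52.8° with length 28.3, so T = 28.3·(cos 52.8°, sin 52.8°) = (17.11, 22.54). ∠CTH = 124.9°, so TH runs at 52.8° + (180° − 124.9°) = 107.9° from the x-axis; with |TH| = 41.1, H = T + 41.1·(cos 107.9°, sin 107.9°) = (4.478, 61.65). TH is perpendicular to HS; with |HS| = 24.7 on the left of TH, S = H + 24.7·(-0.9516, -0.3074) = (-19.03, 54.06). Then cos ∠SHC = HS·HC / (|HS||HC|), giving 67.95°.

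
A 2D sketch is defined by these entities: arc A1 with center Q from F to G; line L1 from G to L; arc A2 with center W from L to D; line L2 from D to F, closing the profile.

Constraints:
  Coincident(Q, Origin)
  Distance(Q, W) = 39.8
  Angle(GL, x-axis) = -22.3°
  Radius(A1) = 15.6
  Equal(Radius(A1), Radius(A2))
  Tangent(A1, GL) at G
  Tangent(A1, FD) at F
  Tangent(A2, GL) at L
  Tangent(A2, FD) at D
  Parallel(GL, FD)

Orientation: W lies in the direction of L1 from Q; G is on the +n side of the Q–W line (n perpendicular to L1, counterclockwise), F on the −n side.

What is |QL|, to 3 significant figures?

42.7

The slot axis is L1's direction at -22.3°, so u = (cos -22.3°, sin -22.3°) = (0.925, -0.379) and n = (−sin -22.3°, cos -22.3°) = (0.379, 0.925). Q is at the origin and W lies 39.8 along u from Q, so W = 39.8·u = (36.8, -15.1). Tangency of A1 to both parallel lines with radius 15.6 puts G and F at Q ± 15.6·n: G = (5.92, 14.4), F = (-5.92, -14.4). Equal radii place L and D the same way about W: L = W + 15.6·n = (42.7, -0.669), D = W − 15.6·n = (30.9, -29.5). Then |QL| = |L − Q| = 42.7.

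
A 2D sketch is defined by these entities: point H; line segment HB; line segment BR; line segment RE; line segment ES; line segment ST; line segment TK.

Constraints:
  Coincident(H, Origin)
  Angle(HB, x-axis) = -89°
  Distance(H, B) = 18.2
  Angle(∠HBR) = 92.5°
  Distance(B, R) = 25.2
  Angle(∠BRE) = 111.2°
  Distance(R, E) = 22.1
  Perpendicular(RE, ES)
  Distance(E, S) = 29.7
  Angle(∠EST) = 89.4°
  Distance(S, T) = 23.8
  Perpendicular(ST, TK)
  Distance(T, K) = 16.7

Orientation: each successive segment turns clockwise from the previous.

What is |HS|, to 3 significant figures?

14.6

∠BRE = 111.2° gives RE at 115° from the x-axis; with |RE| = 22.1, E = (-34.1, 0.342). RE ⟂ ES, so ES runs at 24.7°; with |ES| = 29.7, S = (-7.09, 12.8). Then |HS| = |S − H| = 14.6.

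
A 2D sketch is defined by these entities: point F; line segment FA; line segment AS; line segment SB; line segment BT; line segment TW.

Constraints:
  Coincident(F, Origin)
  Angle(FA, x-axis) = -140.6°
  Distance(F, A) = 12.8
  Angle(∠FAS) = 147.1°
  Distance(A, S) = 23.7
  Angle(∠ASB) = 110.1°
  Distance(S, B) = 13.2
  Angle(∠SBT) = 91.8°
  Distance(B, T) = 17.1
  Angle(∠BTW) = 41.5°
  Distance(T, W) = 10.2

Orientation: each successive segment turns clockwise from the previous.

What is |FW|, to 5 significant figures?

27.816

F is at the origin; FA runs at -140.6° with length 12.8, so A = (-9.8910, -8.1246). ∠FAS = 147.1° gives AS at -173.50° from the x-axis; with |AS| = 23.7, S = (-33.439, -10.807). ∠ASB = 110.1° gives SB at 116.60° from the x-axis; with |SB| = 13.2, B = (-39.349, 0.99537). ∠SBT = 91.8° gives BT at 28.400° from the x-axis; with |BT| = 17.1, T = (-24.307, 9.1285). ∠BTW = 41.5° gives TW at -110.10° from the x-axis; with |TW| = 10.2, W = (-27.812, -0.45022). Then |FW| = |W − F| = 27.816.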